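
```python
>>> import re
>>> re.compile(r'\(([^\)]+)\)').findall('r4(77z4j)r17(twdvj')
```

Walking the string: at [2:9] match '(77z4j)', group 1 = '77z4j'.
With a single group, `findall` returns only what that group captured — 1 item.

['77z4j']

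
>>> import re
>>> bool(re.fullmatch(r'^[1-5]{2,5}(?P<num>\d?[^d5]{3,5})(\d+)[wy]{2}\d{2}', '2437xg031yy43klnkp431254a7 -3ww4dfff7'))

False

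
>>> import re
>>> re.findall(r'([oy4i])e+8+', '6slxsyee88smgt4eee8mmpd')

['y', '4']

The pattern matches one of [oy4i] (captured); then one or more of a literal 'e'; then one or more of a literal '8'.
Scanning left to right: at [5:10] match 'yee88', group 1 = 'y'; at [14:19] match '4eee8', group 1 = '4'.
One capturing group, so `findall` returns just the captured substring from each match — 2 in all.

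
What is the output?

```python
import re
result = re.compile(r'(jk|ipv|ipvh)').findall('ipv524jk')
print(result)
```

['ipv', 'jk']

`findall` collects group 1 from each match (2 total).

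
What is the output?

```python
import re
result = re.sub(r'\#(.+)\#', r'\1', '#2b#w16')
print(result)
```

2bw16

Each match is replaced using the text its own group 1 captured.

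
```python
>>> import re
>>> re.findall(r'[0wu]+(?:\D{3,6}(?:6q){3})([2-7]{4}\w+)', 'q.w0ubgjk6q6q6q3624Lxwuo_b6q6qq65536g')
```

This matches one or more of one of [0wu]; then 3 to 6 of a non-digit, then the literal '6q' repeated 3 times (non-capturing group); then exactly 4 of a character in [2-7], then one or more of a word character (captured).
Walking the string: at [2:37] match 'w0ubgjk6q6q6q3624Lxwuo_b6q6qq65536g', group 1 = '3624Lxwuo_b6q6qq65536g'.
`findall` collects group 1 from the one match (1 total).

['3624Lxwuo_b6q6qq65536g']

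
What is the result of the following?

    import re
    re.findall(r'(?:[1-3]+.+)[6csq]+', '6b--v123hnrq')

Pattern: one or more of a character in [1-3], then one or more of any character (non-capturing group); then one or more of one of [6csq].
`findall` yields the raw match text (1 of them) because the pattern has no groups.

['123hnrq']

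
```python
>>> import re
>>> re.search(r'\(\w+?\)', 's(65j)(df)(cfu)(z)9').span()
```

Unlike `match`, `search` isn't anchored — it looks for the pattern anywhere in the string.
The match spans [1:6] → '(65j)'.

(1, 6)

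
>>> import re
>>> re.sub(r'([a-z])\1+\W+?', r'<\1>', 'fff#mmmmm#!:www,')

'<f><m>!:<w>'

`\1` has to match the exact text group 1 already captured.
`\1` in the replacement pulls in group 1's text for each match.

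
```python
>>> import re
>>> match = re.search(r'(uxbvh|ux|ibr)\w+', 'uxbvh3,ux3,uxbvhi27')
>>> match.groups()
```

('uxbvh',)

The match spans [0:6] → 'uxbvh3'.
Captured: group 1 = 'uxbvh'.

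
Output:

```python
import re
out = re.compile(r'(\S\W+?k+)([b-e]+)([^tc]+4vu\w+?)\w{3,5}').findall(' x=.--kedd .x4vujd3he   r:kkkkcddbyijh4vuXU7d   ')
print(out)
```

The pattern matches a non-whitespace character, then one or more of a non-word character (lazy), then one or more of the literal 'k' (captured); then one or more of a character in [b-e] (captured); then one or more of any character except [tc], then the literal '4vu', then one or more of a word character (lazy) (captured); then 3 to 5 of a word character.
A `+?`/`*?`/`{m,n}?` starts at its minimum and grows only as far as needed for what follows to match.
Scanning left to right: at [1:21] match 'x=.--kedd .x4vujd3he', groups = ('x=.--k', 'edd', ' .x4vuj'); at [24:45] match 'r:kkkkcddbyijh4vuXU7d', groups = ('r:kkkk', 'cddb', 'yijh4vuX').
3 groups means each result is a tuple of 3 captured strings — 2 here.

[('x=.--k', 'edd', ' .x4vuj'), ('r:kkkk', 'cddb', 'yijh4vuX')]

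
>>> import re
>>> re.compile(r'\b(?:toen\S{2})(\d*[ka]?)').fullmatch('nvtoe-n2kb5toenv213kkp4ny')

None

This matches a word boundary (`\b`, zero-width); then the literal 'to', then the literal 'en', then exactly 2 of a non-whitespace character (non-capturing group); then zero or more of a digit, then optionally one of [ka] (captured).
`fullmatch` succeeds only if the pattern covers the string from start to end.
Here there's no way to consume every character, so the call returns None.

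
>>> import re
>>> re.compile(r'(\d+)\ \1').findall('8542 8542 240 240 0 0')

['8542', '240', '0']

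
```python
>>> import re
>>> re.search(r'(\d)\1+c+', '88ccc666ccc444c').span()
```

A backreference is literal: `\1` must see the identical characters the first group matched.
The match spans [0:5] → '88ccc'.

(0, 5)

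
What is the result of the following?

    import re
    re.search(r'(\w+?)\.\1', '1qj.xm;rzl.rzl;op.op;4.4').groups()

('rzl',)

`\1` has to match the exact text group 1 already captured.
`re.search` scans for the first position where the pattern succeeds.
The match spans [7:14] → 'rzl.rzl'.
Captured: group 1 = 'rzl'.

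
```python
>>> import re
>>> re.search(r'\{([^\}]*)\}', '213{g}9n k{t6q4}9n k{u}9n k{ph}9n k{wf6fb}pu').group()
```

`re.search` tries every starting position until one works.
The match spans [3:6] → '{g}'.
Captured: group 1 = 'g'.

'{g}'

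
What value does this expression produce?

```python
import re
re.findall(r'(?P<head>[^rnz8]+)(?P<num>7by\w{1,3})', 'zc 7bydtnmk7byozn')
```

This matches one or more of any character except [rnz8] (captured as 'head'); then the literal '7by', then 1 to 3 of a word character (captured as 'num').
Matches: at [1:9] match 'c 7bydtn', groups = ('c ', '7bydtn'); at [9:17] match 'mk7byozn', groups = ('mk', '7byozn').
`findall` packs the 2 group values into a tuple for every match.

[('c ', '7bydtn'), ('mk', '7byozn')]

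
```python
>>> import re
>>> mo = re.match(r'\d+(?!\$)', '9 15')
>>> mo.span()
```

Because the assertion is negative and zero-width, positions next to the forbidden text are skipped.
`re.match` only tries the pattern at the start of the string.
The match spans [0:1] → '9'.

(0, 1)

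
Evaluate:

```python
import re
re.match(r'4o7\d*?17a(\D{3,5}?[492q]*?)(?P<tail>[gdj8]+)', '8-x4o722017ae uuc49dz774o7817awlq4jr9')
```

None

The pattern matches the literal '4o7', then zero or more of a digit (lazy), then the literal '17a'; then 3 to 5 of a non-digit (lazy), then zero or more of one of [492q] (lazy) (captured); then one or more of one of [gdj8] (captured as 'tail').
`re.match` won't scan ahead — the pattern has to work from the very first character.
Here the string doesn't start with a match, so the call returns None.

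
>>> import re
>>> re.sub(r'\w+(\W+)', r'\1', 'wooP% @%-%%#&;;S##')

'% @%-%%#&;;##'

This matches one or more of a word character; then one or more of a non-word character (captured).
`\1` in the replacement pulls in group 1's text for each match.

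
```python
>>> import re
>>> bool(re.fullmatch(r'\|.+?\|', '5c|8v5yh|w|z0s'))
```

`fullmatch` succeeds only if the pattern covers the string from start to end.
Here the string isn't matched end-to-end, so the call returns None, and `bool(None)` is False.

False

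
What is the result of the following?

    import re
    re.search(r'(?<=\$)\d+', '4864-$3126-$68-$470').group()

The lookaround is zero-width — it requires the adjacent text to match without consuming it, so the asserted text isn't part of the match.
`search` walks the string left to right and returns the first match it finds.
The match spans [6:10] → '3126'.

'3126'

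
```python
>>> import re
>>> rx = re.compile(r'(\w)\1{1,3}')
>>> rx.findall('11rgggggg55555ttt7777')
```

['1', 'g', 'g', '5', 't', '7']

`\1` is not a pattern — it's the concrete string captured by group 1, re-applied verbatim.
Walking the string: at [0:2] match '11', group 1 = '1'; at [3:7] match 'gggg', group 1 = 'g'; at [7:9] match 'gg', group 1 = 'g'; at [9:13] match '5555', group 1 = '5'; at [14:17] match 'ttt', group 1 = 't'; ….
Because there's exactly one group, `findall` drops the full match and keeps group 1 from each hit.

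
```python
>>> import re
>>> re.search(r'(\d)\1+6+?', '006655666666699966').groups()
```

('0',)

The backreference `\1` re-matches whatever the first group consumed, character for character.
`re.search` tries every starting position until one works.
The match spans [0:3] → '006'.
Captured: group 1 = '0'.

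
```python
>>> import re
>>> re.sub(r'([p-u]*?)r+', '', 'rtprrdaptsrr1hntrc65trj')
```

The pattern matches zero or more of a character in [p-u] (lazy) (captured); then one or more of a literal 'r'.
Matches: at [0:1] → 'r'; at [1:5] → 'tprr'; at [7:12] → 'ptsrr'; at [15:17] → 'tr'; at [20:22] → 'tr'.
Every occurrence is swapped for ''.

'da1hnc65j'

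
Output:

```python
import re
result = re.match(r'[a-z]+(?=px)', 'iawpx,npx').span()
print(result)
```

(0, 3)

`re.match` only tries the pattern at the start of the string.
The match spans [0:3] → 'iaw'.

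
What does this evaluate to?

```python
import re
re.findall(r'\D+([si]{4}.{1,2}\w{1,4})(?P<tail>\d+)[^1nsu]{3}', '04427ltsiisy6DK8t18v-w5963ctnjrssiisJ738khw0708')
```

The pattern matches one or more of a non-digit; then exactly 4 of one of [si], then 1 to 2 of any character, then 1 to 4 of a word character (captured); then one or more of a digit (captured as 'tail'); then exactly 3 of any character except [1nsu].
Scanning left to right: at [5:22] match 'ltsiisy6DK8t18v-w', groups = ('siisy6DK8t', '18'); at [26:43] match 'ctnjrssiisJ738khw', groups = ('siisJ73', '8').
`findall` packs the 2 group values into a tuple for every match.

[('siisy6DK8t', '18'), ('siisJ73', '8')]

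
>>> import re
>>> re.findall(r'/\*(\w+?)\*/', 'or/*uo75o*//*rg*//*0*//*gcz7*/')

['uo75o', 'rg', '0', 'gcz7']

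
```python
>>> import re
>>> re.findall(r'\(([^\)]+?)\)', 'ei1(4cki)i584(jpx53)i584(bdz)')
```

Scanning left to right: at [3:9] match '(4cki)', group 1 = '4cki'; at [13:20] match '(jpx53)', group 1 = 'jpx53'; at [24:29] match '(bdz)', group 1 = 'bdz'.
Because there's exactly one group, `findall` drops the full match and keeps group 1 from each hit.

['4cki', 'jpx53', 'bdz']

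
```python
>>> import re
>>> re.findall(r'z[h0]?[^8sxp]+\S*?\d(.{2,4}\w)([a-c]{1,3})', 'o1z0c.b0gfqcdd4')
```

[('gfq', 'c')]

Pattern: a literal 'z', then optionally one of [h0]; then one or more of any character except [8sxp]; then zero or more of a non-whitespace character (lazy), then a digit; then 2 to 4 of any character, then a word character (captured); then 1 to 3 of a character in [a-c] (captured).
Matches: at [2:12] match 'z0c.b0gfqc', groups = ('gfq', 'c').
Multiple groups make `findall` return tuples — one 2-tuple for the one match.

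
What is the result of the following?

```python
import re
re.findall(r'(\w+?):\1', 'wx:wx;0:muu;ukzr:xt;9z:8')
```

After group 1 captures some text, `\1` only succeeds where that same text appears again.
`findall` collects group 1 from the one match (1 total).

['wx']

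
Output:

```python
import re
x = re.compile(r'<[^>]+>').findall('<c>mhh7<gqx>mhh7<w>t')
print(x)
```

Scanning left to right: at [0:3] → '<c>'; at [7:12] → '<gqx>'; at [16:19] → '<w>'.
Since nothing is captured, `findall` lists the 3 matched substrings directly.

['<c>', '<gqx>', '<w>']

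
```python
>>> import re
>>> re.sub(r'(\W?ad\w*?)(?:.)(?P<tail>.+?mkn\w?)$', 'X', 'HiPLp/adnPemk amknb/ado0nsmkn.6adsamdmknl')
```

'HiPLpX'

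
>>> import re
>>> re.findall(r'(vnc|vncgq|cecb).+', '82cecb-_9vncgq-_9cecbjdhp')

['cecb']

`findall` collects group 1 from the one match (1 total).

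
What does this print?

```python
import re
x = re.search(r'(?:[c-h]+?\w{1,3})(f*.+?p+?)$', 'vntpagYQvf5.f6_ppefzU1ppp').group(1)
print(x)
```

f5.f6_ppefzU1ppp

The match spans [5:25] → 'gYQvf5.f6_ppefzU1ppp'.
Captured: group 1 = 'f5.f6_ppefzU1ppp'.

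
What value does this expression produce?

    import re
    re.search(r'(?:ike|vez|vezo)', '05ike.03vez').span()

(2, 5)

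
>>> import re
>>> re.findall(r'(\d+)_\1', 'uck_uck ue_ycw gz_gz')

One capturing group, so `findall` returns just the captured substring from each match — 0 in all.
Nothing in the string satisfies the pattern, so the list is empty.

[]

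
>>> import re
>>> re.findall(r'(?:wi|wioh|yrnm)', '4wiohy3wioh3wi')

['wi', 'wi', 'wi']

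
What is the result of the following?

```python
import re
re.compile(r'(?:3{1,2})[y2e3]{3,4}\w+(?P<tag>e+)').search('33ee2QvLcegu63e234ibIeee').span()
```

This matches 1 to 2 of a literal '3' (non-capturing group); then 3 to 4 of one of [y2e3], then one or more of a word character; then one or more of a literal 'e' (captured as 'tag').
`re.search` tries every starting position until one works.
The match spans [0:24] → '33ee2QvLcegu63e234ibIeee'.
Captured: group 1 = 'e'.

(0, 24)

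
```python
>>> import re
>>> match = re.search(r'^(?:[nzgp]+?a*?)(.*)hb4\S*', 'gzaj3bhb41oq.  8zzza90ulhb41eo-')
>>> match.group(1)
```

This matches anchored at the start of the string; then one or more of one of [nzgp] (lazy), then zero or more of a literal 'a' (lazy) (non-capturing group); then zero or more of any character (captured); then the literal 'hb4', then zero or more of a non-whitespace character.
With the lazy modifier that quantifier settles for the fewest repetitions that let the rest of the pattern succeed (the atoms after it are unaffected and can still be greedy).
`re.search` tries every starting position until one works.
The match spans [0:31] → 'gzaj3bhb41oq.  8zzza90ulhb41eo-'.
Captured: group 1 = 'zaj3bhb41oq.  8zzza90ul'.

'zaj3bhb41oq.  8zzza90ul'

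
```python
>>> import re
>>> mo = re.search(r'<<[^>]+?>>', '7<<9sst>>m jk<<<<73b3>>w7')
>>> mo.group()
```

Unlike `match`, `search` isn't anchored — it looks for the pattern anywhere in the string.
The match spans [1:9] → '<<9sst>>'.

'<<9sst>>'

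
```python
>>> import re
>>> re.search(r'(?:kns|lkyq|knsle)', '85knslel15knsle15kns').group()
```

'kns'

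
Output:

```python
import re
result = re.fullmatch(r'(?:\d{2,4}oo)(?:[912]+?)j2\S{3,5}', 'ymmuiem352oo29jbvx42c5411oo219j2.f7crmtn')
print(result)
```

The pattern matches 2 to 4 of a digit, then the literal 'oo' (non-capturing group); then one or more of one of [912] (lazy) (non-capturing group); then the literal 'j2', then 3 to 5 of a non-whitespace character.
`fullmatch` succeeds only if the pattern covers the string from start to end.
Here there's no way to consume every character, so the call returns None.

None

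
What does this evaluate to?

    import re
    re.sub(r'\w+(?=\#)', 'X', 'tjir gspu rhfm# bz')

'tjir gspu X# bz'

The `(?=…)`/`(?<=…)` assertion just peeks at neighbouring text; it doesn't advance the match position.
Each match is replaced by 'X'.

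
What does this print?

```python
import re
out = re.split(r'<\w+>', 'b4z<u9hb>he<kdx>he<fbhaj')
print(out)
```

['b4z', 'he', 'he<fbhaj']

Each match becomes a cut point; 3 segments remain.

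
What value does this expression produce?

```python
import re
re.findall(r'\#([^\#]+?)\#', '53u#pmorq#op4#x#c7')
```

['pmorq', 'x']

`findall` collects group 1 from each match (2 total).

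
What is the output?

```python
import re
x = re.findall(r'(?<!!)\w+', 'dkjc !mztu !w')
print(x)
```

A negative assertion filters positions out without eating any characters.
Matches: at [0:4] → 'dkjc'; at [7:10] → 'ztu'.
With no groups in the pattern, `findall` gives back each whole match — 2 here.

['dkjc', 'ztu']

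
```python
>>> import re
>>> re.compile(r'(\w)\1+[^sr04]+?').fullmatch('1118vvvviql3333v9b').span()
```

After group 1 captures some text, `\1` only succeeds where that same text appears again.
`fullmatch` succeeds only if the pattern covers the string from start to end.
The match spans [0:18] → '1118vvvviql3333v9b'.
Captured: group 1 = '1'.

(0, 18)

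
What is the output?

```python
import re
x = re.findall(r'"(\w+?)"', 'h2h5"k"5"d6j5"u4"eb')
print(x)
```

Walking the string: at [4:7] match '"k"', group 1 = 'k'; at [8:14] match '"d6j5"', group 1 = 'd6j5'.
Because there's exactly one group, `findall` drops the full match and keeps group 1 from each hit.

['k', 'd6j5']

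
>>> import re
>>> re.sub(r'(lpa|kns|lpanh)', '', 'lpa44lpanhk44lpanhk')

Alternation isn't longest-match — the leftmost alternative that fits at this position is chosen.
Matches: at [0:3] → 'lpa'; at [5:8] → 'lpa'; at [13:16] → 'lpa'.
Each match is replaced by ''.

'44nhk44nhk'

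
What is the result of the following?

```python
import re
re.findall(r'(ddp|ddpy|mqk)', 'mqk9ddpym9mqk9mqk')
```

The regex engine tests alternatives in the order written; an earlier branch that matches wins even if a later one would match more.
Matches: at [0:3] match 'mqk', group 1 = 'mqk'; at [4:7] match 'ddp', group 1 = 'ddp'; at [10:13] match 'mqk', group 1 = 'mqk'; at [14:17] match 'mqk', group 1 = 'mqk'.
One capturing group, so `findall` returns just the captured substring from each match — 4 in all.

['mqk', 'ddp', 'mqk', 'mqk']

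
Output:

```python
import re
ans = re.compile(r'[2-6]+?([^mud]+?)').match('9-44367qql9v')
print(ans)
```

None

The pattern matches one or more of a character in [2-6] (lazy); then one or more of any character except [mud] (lazy) (captured).
`match` is anchored at position 0; if the pattern doesn't fit there, it returns None.
Here the string doesn't start with a match, so the call returns None.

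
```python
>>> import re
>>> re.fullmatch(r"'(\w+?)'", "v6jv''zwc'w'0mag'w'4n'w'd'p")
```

None

`fullmatch` succeeds only if the pattern covers the string from start to end.
Here the string isn't matched end-to-end, so the call returns None.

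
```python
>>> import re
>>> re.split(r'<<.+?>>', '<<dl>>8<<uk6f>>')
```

Lazy quantifiers expand one character at a time until the remainder of the pattern can match.
Each match becomes a cut point; 3 segments remain.

['', '8', '']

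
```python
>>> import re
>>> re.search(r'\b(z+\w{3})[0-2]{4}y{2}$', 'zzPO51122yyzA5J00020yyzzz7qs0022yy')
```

Pattern: a word boundary (`\b`, zero-width); then one or more of a literal 'z', then exactly 3 of a word character (captured); then exactly 4 of a character in [0-2], then exactly 2 of a literal 'y'; then anchored at the end.
Unlike `match`, `search` isn't anchored — it looks for the pattern anywhere in the string.
Here the pattern never matches, so the call returns None.

None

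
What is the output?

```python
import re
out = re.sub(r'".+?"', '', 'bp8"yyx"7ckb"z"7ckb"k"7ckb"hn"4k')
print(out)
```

bp87ckb7ckb7ckb4k

The `?` after the quantifier makes it lazy — it takes as little as possible before letting the rest of the pattern try.
Every occurrence is swapped for ''.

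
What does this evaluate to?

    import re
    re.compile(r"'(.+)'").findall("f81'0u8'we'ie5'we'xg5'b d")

["0u8'we'ie5'we'xg5"]

Scanning left to right: at [3:22] match "'0u8'we'ie5'we'xg5'", group 1 = "0u8'we'ie5'we'xg5".
One capturing group, so `findall` returns just the captured substring from the one match — 1 in all.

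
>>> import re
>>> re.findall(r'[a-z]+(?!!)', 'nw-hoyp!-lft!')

A negative assertion filters positions out without eating any characters.
Walking the string: at [0:2] → 'nw'; at [3:6] → 'hoy'; at [9:11] → 'lf'.
No capturing groups, so `findall` returns the 3 full match strings.

['nw', 'hoy', 'lf']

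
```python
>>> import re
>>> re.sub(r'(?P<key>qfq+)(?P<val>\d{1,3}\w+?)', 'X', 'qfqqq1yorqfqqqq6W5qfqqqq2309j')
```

'XorX5Xj'

A `+?`/`*?`/`{m,n}?` starts at its minimum and grows only as far as needed for what follows to match.
Each match is replaced by 'X'.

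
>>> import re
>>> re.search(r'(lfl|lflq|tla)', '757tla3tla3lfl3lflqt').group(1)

'tla'

`re.search` scans for the first position where the pattern succeeds.
The match spans [3:6] → 'tla'.
Captured: group 1 = 'tla'.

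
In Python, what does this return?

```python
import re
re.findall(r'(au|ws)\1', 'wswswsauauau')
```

['ws', 'au']

The backreference `\1` re-matches whatever the first group consumed, character for character.
Walking the string: at [0:4] match 'wsws', group 1 = 'ws'; at [6:10] match 'auau', group 1 = 'au'.
Because there's exactly one group, `findall` drops the full match and keeps group 1 from each hit.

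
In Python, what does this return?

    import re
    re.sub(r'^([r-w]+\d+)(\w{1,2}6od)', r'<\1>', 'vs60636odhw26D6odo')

'<vs606>hw26D6odo'

The pattern matches anchored at the start of the string; then one or more of a character in [r-w], then one or more of a digit (captured); then 1 to 2 of a word character, then the literal '6od' (captured).
Matches: at [0:9] → 'vs60636od'.
The replacement refers to a captured group, so each match is rewritten using its own captured text.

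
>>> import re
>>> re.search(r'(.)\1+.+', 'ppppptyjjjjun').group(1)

'p'

`\1` is not a pattern — it's the concrete string captured by group 1, re-applied verbatim.
Unlike `match`, `search` isn't anchored — it looks for the pattern anywhere in the string.
The match spans [0:13] → 'ppppptyjjjjun'.
Captured: group 1 = 'p'.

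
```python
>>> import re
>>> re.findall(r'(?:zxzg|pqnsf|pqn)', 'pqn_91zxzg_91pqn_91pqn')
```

['pqn', 'zxzg', 'pqn', 'pqn']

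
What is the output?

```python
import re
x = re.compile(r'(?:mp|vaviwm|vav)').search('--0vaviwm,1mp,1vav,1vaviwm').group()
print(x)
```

vaviwm

`|` is ordered: at each position the engine commits to the first alternative that works.
`re.search` scans for the first position where the pattern succeeds.
The match spans [3:9] → 'vaviwm'.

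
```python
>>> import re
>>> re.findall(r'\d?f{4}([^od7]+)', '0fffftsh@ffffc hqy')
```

['tsh@ffffc hqy']

This matches optionally a digit, then exactly 4 of the literal 'f'; then one or more of any character except [od7] (captured).
Walking the string: at [0:18] match '0fffftsh@ffffc hqy', group 1 = 'tsh@ffffc hqy'.
Because there's exactly one group, `findall` drops the full match and keeps group 1 from the one hit.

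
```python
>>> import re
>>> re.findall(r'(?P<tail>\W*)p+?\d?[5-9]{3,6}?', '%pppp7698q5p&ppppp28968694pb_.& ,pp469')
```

['%', '&']

This matches zero or more of a non-word character (captured as 'tail'); then one or more of a literal 'p' (lazy); then optionally a digit, then 3 to 6 of a character in [5-9] (lazy).
Scanning left to right: at [0:9] match '%pppp7698', group 1 = '%'; at [12:22] match '&ppppp2896', group 1 = '&'.
With a single group, `findall` returns only what that group captured — 2 items.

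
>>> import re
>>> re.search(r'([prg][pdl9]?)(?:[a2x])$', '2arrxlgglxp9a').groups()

('p9',)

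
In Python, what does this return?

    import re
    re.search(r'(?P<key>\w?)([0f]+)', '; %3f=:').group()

The match spans [3:5] → '3f'.

'3f'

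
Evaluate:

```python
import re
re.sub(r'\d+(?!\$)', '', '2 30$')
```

' 0$'

A negative assertion filters positions out without eating any characters.
Each match is replaced by ''.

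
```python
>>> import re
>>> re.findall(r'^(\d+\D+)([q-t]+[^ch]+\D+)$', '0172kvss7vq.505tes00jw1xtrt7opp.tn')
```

The pattern matches anchored at the start of the string; then one or more of a digit, then one or more of a non-digit (captured); then one or more of a character in [q-t], then one or more of any character except [ch], then one or more of a non-digit (captured); then anchored at the end.
Scanning left to right: at [0:34] match '0172kvss7vq.505tes00jw1xtrt7opp.tn', groups = ('0172kvs', 's7vq.505tes00jw1xtrt7opp.tn').
With 2 capturing groups, `findall` returns a 2-tuple per match.

[('0172kvs', 's7vq.505tes00jw1xtrt7opp.tn')]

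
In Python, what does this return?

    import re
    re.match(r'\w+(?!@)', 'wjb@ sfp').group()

'wj'

`(?!…)`/`(?<!…)` only lets a position through if the neighbouring text does NOT match; no characters are consumed.
`re.match` won't scan ahead — the pattern has to work from the very first character.
The match spans [0:2] → 'wj'.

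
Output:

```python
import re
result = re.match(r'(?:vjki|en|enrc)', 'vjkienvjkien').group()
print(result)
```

`match` is anchored at position 0; if the pattern doesn't fit there, it returns None.
The match spans [0:4] → 'vjki'.

vjki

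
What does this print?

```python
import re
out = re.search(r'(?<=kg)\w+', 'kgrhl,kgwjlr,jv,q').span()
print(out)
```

(2, 5)

Lookahead/lookbehind check context without consuming it, so the matched span excludes the asserted characters.
The match spans [2:5] → 'rhl'.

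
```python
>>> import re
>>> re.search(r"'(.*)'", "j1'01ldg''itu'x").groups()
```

Unlike `match`, `search` isn't anchored — it looks for the pattern anywhere in the string.
The match spans [2:14] → "'01ldg''itu'".
Captured: group 1 = "01ldg''itu".

("01ldg''itu",)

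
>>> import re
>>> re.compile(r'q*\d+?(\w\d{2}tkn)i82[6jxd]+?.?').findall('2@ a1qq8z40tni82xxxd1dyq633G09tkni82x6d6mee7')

Pattern: zero or more of a literal 'q', then one or more of a digit (lazy); then a word character, then exactly 2 of a digit, then the literal 'tkn' (captured); then the literal 'i82', then one or more of one of [6jxd] (lazy), then optionally any character.
Matches: at [23:38] match 'q633G09tkni82x6', group 1 = 'G09tkn'.
Because there's exactly one group, `findall` drops the full match and keeps group 1 from the one hit.

['G09tkn']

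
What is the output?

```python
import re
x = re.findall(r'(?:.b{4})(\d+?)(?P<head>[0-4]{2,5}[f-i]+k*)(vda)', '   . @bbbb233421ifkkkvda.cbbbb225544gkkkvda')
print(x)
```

[('2', '33421ifkkk', 'vda'), ('2255', '44gkkk', 'vda')]

Pattern: any character, then exactly 4 of the literal 'b' (non-capturing group); then one or more of a digit (lazy) (captured); then 2 to 5 of a character in [0-4], then one or more of a character in [f-i], then zero or more of a literal 'k' (captured as 'head'); then the literal 'vd', then a literal 'a' (captured).
With the lazy modifier that quantifier settles for the fewest repetitions that let the rest of the pattern succeed (the atoms after it are unaffected and can still be greedy).
Matches: at [5:24] match '@bbbb233421ifkkkvda', groups = ('2', '33421ifkkk', 'vda'); at [25:43] match 'cbbbb225544gkkkvda', groups = ('2255', '44gkkk', 'vda').
Multiple groups make `findall` return tuples — one 3-tuple for each match.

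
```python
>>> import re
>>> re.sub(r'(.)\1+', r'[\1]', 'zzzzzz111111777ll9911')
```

`\1` is not a pattern — it's the concrete string captured by group 1, re-applied verbatim.
Matches: at [0:6] → 'zzzzzz'; at [6:12] → '111111'; at [12:15] → '777'; at [15:17] → 'll'; at [17:19] → '99'; ….
The replacement refers to a captured group, so each match is rewritten using its own captured text.

'[z][1][7][l][9][1]'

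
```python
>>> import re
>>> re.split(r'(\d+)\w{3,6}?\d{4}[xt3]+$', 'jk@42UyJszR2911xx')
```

['jk@', '42', '']

The pattern matches one or more of a digit (captured); then 3 to 6 of a word character (lazy); then exactly 4 of a digit, then one or more of one of [xt3]; then anchored at the end.
Matches to split on: at [3:17] → '42UyJszR2911xx'.
With a capturing group present, the delimiter's captured portion is kept in the result list.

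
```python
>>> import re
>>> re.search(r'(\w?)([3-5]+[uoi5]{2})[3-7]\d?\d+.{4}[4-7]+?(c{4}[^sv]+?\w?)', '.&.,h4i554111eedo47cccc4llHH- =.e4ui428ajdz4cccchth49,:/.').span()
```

A `+?`/`*?`/`{m,n}?` starts at its minimum and grows only as far as needed for what follows to match.
The match spans [4:25] → 'h4i554111eedo47cccc4l'.

(4, 25)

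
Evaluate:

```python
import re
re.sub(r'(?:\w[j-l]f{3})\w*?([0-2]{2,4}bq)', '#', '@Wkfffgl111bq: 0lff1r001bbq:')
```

Pattern: a word character, then a character in [j-l], then exactly 3 of the literal 'f' (non-capturing group); then zero or more of a word character (lazy); then 2 to 4 of a character in [0-2], then the literal 'bq' (captured).
Matches: at [1:13] → 'Wkfffgl111bq'.
`sub` substitutes '#' at each match site.

'@#: 0lff1r001bbq:'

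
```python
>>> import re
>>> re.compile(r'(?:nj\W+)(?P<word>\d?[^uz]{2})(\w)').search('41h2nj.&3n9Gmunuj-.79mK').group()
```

'nj.&3n9G'

The pattern matches the literal 'nj', then one or more of a non-word character (non-capturing group); then optionally a digit, then exactly 2 of any character except [uz] (captured as 'word'); then a word character (captured).
Unlike `match`, `search` isn't anchored — it looks for the pattern anywhere in the string.
The match spans [4:12] → 'nj.&3n9G'.
Captured: group 1 = '3n9', group 2 = 'G'.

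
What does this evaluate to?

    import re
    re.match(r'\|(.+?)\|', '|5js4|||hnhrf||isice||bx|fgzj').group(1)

'5js4'

`match` is anchored at position 0; if the pattern doesn't fit there, it returns None.
The match spans [0:6] → '|5js4|'.
Captured: group 1 = '5js4'.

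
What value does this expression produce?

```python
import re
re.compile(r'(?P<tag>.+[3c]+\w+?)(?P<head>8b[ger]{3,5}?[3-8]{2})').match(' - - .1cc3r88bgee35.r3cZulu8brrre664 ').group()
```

`re.match` only tries the pattern at the start of the string.
The match spans [0:35] → ' - - .1cc3r88bgee35.r3cZulu8brrre66'.

' - - .1cc3r88bgee35.r3cZulu8brrre66'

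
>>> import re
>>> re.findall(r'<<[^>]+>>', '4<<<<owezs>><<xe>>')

No capturing groups, so `findall` returns the 2 full match strings.

['<<<<owezs>>', '<<xe>>']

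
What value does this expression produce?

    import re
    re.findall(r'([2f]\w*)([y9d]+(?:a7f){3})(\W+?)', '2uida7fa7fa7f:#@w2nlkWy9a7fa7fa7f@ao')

[('2ui', 'da7fa7fa7f', ':'), ('2nlkWy', '9a7fa7fa7f', '@')]

This matches one of [2f], then zero or more of a word character (captured); then one or more of one of [y9d], then the literal 'a7f' repeated 3 times (captured); then one or more of a non-word character (lazy) (captured).
3 groups means each result is a tuple of 3 captured strings — 2 here.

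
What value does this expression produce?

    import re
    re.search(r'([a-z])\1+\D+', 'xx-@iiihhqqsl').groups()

The match spans [0:13] → 'xx-@iiihhqqsl'.
Captured: group 1 = 'x'.

('x',)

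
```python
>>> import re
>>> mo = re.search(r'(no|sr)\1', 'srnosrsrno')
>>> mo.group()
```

`\1` has to match the exact text group 1 already captured.
Unlike `match`, `search` isn't anchored — it looks for the pattern anywhere in the string.
The match spans [4:8] → 'srsr'.
Captured: group 1 = 'sr'.

'srsr'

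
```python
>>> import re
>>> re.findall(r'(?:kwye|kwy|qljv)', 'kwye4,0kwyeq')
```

The regex engine tests alternatives in the order written; an earlier branch that matches wins even if a later one would match more.
`findall` yields the raw match text (2 of them) because the pattern has no groups.

['kwye', 'kwye']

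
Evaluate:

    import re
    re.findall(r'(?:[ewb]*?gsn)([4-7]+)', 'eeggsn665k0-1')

This matches zero or more of one of [ewb] (lazy), then the literal 'gsn' (non-capturing group); then one or more of a character in [4-7] (captured).
Walking the string: at [3:9] match 'gsn665', group 1 = '665'.
One capturing group, so `findall` returns just the captured substring from the one match — 1 in all.

['665']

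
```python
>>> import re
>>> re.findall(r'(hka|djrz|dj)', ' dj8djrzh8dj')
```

['dj', 'djrz', 'dj']

Alternation tries branches left to right and keeps the first one that lets the overall match succeed at that position.
Walking the string: at [1:3] match 'dj', group 1 = 'dj'; at [4:8] match 'djrz', group 1 = 'djrz'; at [10:12] match 'dj', group 1 = 'dj'.
With a single group, `findall` returns only what that group captured — 3 items.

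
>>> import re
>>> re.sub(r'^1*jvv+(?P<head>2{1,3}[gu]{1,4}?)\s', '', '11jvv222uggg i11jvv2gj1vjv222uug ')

'i11jvv2gj1vjv222uug '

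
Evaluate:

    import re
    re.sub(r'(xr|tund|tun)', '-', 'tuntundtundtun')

Alternation tries branches left to right and keeps the first one that lets the overall match succeed at that position.
Matches: at [0:3] → 'tun'; at [3:7] → 'tund'; at [7:11] → 'tund'; at [11:14] → 'tun'.
`sub` substitutes '-' at each match site.

'----'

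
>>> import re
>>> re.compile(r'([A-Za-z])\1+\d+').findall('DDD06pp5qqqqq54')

['D', 'p', 'q']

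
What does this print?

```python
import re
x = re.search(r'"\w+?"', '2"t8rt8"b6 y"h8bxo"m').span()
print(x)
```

(1, 8)

`re.search` scans for the first position where the pattern succeeds.
The match spans [1:8] → '"t8rt8"'.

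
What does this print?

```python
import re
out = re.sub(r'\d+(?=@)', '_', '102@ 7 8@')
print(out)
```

The positive lookaround only admits positions where the adjacent text matches; those characters stay outside the span.
`sub` substitutes '_' at each match site.

_@ 7 _@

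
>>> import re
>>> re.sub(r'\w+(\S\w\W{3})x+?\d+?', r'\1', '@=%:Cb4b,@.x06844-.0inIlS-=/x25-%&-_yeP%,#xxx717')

'@=%:4b,@.6844-.lS-=/5-%&-eP%,#17'

Pattern: one or more of a word character; then a non-whitespace character, then a word character, then exactly 3 of a non-word character (captured); then one or more of a literal 'x' (lazy), then one or more of a digit (lazy).
Because the quantifier is non-greedy, it stops expanding at the earliest point where the rest of the pattern can succeed.
Matches: at [4:13] → 'Cb4b,@.x0'; at [19:30] → '0inIlS-=/x2'; at [35:46] → '_yeP%,#xxx7'.
`\1` in the replacement pulls in group 1's text for each match.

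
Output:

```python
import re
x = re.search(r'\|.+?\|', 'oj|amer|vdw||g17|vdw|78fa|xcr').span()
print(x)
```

A non-greedy quantifier consumes as few characters as it can — just enough that the remainder of the pattern still matches from where it stops; whatever follows it matches normally.
`re.search` tries every starting position until one works.
The match spans [2:8] → '|amer|'.

(2, 8)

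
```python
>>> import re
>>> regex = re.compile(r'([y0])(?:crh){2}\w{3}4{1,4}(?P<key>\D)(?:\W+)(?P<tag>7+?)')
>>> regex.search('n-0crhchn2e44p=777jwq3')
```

None

The pattern matches one of [y0] (captured); then the literal 'crh' repeated 2 times, then exactly 3 of a word character, then 1 to 4 of the literal '4'; then a non-digit (captured as 'key'); then one or more of a non-word character (non-capturing group); then one or more of a literal '7' (lazy) (captured as 'tag').
Here the pattern never matches, so the call returns None.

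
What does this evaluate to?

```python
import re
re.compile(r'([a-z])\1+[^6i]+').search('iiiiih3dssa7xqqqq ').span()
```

A backreference is literal: `\1` must see the identical characters the first group matched.
The match spans [0:18] → 'iiiiih3dssa7xqqqq '.

(0, 18)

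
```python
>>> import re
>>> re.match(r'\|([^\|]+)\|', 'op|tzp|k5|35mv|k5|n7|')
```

None

`re.match` won't scan ahead — the pattern has to work from the very first character.
Here the string doesn't start with a match, so the call returns None.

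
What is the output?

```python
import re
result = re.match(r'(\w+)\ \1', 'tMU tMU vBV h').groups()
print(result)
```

('tMU',)

The match spans [0:7] → 'tMU tMU'.
Captured: group 1 = 'tMU'.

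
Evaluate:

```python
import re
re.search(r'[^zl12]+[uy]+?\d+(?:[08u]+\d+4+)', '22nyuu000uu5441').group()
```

'nyuu000uu544'

The match spans [2:14] → 'nyuu000uu544'.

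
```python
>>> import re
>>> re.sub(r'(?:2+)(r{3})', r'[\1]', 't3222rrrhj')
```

Each match is replaced using the text its own group 1 captured.

't3[rrr]hj'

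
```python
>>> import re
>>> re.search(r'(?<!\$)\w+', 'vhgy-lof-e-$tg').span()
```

The negative lookahead/lookbehind blocks any match where the forbidden context is present.
Unlike `match`, `search` isn't anchored — it looks for the pattern anywhere in the string.
The match spans [0:4] → 'vhgy'.

(0, 4)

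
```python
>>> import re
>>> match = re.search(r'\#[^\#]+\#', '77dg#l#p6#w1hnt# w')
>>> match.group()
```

`search` walks the string left to right and returns the first match it finds.
The match spans [4:7] → '#l#'.

'#l#'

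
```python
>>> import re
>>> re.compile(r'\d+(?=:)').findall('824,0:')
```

['0']

Lookahead/lookbehind check context without consuming it, so the matched span excludes the asserted characters.
Walking the string: at [4:5] → '0'.
With no groups in the pattern, `findall` gives back each whole match — 1 here.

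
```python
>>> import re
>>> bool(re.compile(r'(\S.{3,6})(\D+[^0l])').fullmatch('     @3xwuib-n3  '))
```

False

Pattern: a non-whitespace character, then 3 to 6 of any character (captured); then one or more of a non-digit, then any character except [0l] (captured).
`re.fullmatch` is like wrapping the pattern in `^…$` (in single-line mode).
Here there's no way to consume every character, so the call returns None, and `bool(None)` is False.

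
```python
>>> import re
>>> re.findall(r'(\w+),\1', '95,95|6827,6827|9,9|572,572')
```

['95', '6827', '9', '572']

`\1` is not a pattern — it's the concrete string captured by group 1, re-applied verbatim.
Matches: at [0:5] match '95,95', group 1 = '95'; at [6:15] match '6827,6827', group 1 = '6827'; at [16:19] match '9,9', group 1 = '9'; at [20:27] match '572,572', group 1 = '572'.
Because there's exactly one group, `findall` drops the full match and keeps group 1 from each hit.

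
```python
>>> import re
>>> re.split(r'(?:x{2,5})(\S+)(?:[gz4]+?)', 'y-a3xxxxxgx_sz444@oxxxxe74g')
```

['y-a3', 'gx_sz444@oxxxxe74', '']

This matches 2 to 5 of a literal 'x' (non-capturing group); then one or more of a non-whitespace character (captured); then one or more of one of [gz4] (lazy) (non-capturing group).
Matches to split on: at [4:27] → 'xxxxxgx_sz444@oxxxxe74g'.
`re.split` interleaves the captured-group text with the surrounding fragments.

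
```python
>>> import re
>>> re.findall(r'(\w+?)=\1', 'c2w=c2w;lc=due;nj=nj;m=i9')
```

['c2w', 'nj']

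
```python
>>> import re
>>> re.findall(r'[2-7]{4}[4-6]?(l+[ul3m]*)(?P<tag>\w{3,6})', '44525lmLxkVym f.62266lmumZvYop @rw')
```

The pattern matches exactly 4 of a character in [2-7], then optionally a character in [4-6]; then one or more of a literal 'l', then zero or more of one of [ul3m] (captured); then 3 to 6 of a word character (captured as 'tag').
Walking the string: at [0:13] match '44525lmLxkVym', groups = ('lm', 'LxkVym'); at [16:30] match '62266lmumZvYop', groups = ('lmum', 'ZvYop').
`findall` packs the 2 group values into a tuple for every match.

[('lm', 'LxkVym'), ('lmum', 'ZvYop')]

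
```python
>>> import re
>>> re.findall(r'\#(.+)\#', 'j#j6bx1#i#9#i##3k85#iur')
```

With a single group, `findall` returns only what that group captured — 1 item.

['j6bx1#i#9#i##3k85']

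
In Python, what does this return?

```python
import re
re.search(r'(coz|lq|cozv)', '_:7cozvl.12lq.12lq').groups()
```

The match spans [3:6] → 'coz'.
Captured: group 1 = 'coz'.

('coz',)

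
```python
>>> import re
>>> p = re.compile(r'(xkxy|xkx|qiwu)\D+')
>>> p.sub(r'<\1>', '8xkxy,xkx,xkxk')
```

'8<xkxy>'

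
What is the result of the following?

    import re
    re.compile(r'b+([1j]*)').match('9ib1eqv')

None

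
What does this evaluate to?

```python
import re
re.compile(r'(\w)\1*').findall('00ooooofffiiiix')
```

['0', 'o', 'f', 'i', 'x']

A backreference is literal: `\1` must see the identical characters the first group matched.
Scanning left to right: at [0:2] match '00', group 1 = '0'; at [2:7] match 'ooooo', group 1 = 'o'; at [7:10] match 'fff', group 1 = 'f'; at [10:14] match 'iiii', group 1 = 'i'; at [14:15] match 'x', group 1 = 'x'.
With a single group, `findall` returns only what that group captured — 5 items.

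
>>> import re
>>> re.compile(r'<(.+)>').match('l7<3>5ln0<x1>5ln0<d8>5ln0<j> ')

None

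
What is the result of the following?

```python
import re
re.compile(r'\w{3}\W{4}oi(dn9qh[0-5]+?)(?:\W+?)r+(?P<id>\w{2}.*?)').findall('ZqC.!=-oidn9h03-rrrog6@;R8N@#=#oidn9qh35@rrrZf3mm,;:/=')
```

[('dn9qh35', 'Zf')]

This matches exactly 3 of a word character, then exactly 4 of a non-word character, then the literal 'oi'; then the literal 'dn', then the literal '9qh', then one or more of a character in [0-5] (lazy) (captured); then one or more of a non-word character (lazy) (non-capturing group); then one or more of a literal 'r'; then exactly 2 of a word character, then zero or more of any character (lazy) (captured as 'id').
`findall` packs the 2 group values into a tuple for every match.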